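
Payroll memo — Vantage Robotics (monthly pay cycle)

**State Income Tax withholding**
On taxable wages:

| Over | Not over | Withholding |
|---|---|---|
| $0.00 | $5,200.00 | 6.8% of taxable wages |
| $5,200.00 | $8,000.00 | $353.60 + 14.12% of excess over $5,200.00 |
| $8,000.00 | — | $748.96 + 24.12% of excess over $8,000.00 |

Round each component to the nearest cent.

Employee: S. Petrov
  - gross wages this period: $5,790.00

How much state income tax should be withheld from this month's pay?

State Income Tax: taxable = $5,790.00
  $353.60 + 14.12% × ($5,790.00 − $5,200.00) = $353.60 + 14.12% × $590.00 = $436.91

$436.91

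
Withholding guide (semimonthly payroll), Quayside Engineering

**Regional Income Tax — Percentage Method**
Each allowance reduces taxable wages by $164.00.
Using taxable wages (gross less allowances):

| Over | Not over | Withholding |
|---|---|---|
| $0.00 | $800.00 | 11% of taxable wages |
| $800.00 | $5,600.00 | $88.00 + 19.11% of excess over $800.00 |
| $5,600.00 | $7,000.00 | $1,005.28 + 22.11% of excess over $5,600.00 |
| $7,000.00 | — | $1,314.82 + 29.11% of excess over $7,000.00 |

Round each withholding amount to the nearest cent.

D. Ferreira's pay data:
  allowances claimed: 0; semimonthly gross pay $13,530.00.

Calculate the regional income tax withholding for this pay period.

$3,215.70

Regional Income Tax: taxable = $13,530.00
  $1,314.82 + 29.11% × ($13,530.00 − $7,000.00) = $1,314.82 + 29.11% × $6,530.00 = $3,215.70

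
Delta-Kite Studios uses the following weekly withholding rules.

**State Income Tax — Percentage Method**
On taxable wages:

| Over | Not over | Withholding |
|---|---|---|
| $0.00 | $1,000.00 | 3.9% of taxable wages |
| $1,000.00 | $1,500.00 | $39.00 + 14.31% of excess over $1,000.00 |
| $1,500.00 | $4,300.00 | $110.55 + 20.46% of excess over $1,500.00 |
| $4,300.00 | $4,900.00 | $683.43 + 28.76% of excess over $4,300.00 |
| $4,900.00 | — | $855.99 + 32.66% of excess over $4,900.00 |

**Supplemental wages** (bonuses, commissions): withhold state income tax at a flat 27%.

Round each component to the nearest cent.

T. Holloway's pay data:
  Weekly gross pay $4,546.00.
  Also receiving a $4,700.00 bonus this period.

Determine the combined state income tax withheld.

State Income Tax: taxable = $4,546.00
  $683.43 + 28.76% × ($4,546.00 − $4,300.00) = $683.43 + 28.76% × $246.00 = $754.18
Supplemental (27% flat on bonus): 27% × $4,700.00 = $1,269.00
Total state income tax: $754.18 + $1,269.00 = $2,023.18

$2,023.18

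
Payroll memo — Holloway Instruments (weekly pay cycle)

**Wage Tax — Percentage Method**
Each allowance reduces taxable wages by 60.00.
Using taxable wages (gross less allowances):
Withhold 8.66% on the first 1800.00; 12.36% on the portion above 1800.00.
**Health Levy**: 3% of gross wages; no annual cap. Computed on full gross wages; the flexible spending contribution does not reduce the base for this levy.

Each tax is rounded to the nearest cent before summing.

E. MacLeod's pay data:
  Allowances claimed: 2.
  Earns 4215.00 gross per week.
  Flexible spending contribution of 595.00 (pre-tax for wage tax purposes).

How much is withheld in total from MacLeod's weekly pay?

492.45

Wage Tax: taxable = 4215.00 − 595.00 − 2×60.00 = 3500.00
  155.88 + 12.36% × (3500.00 − 1800.00) = 155.88 + 12.36% × 1700.00 = 366.00
Health Levy: 3% × 4215.00 = 126.45
Total: 366.00 + 126.45 = 492.45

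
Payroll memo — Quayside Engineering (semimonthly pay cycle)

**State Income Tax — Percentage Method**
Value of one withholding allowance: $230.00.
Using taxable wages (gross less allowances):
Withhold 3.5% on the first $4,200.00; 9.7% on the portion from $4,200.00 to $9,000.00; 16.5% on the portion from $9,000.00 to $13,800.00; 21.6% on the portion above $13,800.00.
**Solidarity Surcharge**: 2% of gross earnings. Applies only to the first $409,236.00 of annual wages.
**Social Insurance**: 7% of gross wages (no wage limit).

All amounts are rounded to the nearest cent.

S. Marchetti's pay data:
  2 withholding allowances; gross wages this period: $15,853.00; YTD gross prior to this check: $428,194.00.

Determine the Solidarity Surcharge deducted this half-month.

$0.00

Solidarity Surcharge: YTD $428,194.00 ≥ cap $409,236.00 → $0.00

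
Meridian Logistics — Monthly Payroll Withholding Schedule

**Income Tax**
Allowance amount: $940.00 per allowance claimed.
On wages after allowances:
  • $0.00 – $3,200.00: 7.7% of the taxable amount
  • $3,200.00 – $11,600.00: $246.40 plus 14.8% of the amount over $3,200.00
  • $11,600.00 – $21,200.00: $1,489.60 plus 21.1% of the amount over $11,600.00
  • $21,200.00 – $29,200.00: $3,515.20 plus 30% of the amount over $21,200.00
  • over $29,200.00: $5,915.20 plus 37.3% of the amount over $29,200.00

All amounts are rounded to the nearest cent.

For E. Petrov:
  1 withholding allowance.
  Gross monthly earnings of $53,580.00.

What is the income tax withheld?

Income Tax: taxable = $53,580.00 − 1×$940.00 = $52,640.00
  $5,915.20 + 37.3% × ($52,640.00 − $29,200.00) = $5,915.20 + 37.3% × $23,440.00 = $14,658.32

$14,658.32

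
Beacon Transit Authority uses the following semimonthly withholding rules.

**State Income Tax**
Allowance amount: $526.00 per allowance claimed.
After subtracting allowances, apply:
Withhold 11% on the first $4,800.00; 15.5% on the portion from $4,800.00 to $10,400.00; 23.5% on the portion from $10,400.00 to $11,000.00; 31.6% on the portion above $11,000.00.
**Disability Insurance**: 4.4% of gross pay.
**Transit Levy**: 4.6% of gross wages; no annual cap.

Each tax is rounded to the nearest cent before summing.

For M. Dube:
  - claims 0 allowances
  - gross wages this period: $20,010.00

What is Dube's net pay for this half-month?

State Income Tax: taxable = $20,010.00
  $1,537.00 + 31.6% × ($20,010.00 − $11,000.00) = $1,537.00 + 31.6% × $9,010.00 = $4,384.16
Disability Insurance: 4.4% × $20,010.00 = $880.44
Transit Levy: 4.6% × $20,010.00 = $920.46
Total withheld: $4,384.16 + $880.44 + $920.46 = $6,185.06
Net pay: $20,010.00 − $6,185.06 = $13,824.94

$13,824.94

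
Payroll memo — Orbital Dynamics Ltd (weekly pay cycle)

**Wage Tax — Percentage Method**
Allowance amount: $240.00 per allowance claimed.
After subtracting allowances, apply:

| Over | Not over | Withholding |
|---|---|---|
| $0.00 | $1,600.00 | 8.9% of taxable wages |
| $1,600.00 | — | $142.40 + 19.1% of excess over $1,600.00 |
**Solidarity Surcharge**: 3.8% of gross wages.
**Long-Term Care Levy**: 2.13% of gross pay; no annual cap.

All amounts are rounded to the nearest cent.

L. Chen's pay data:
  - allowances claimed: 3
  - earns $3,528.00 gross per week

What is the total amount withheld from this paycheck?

$582.34

Wage Tax: taxable = $3,528.00 − 3×$240.00 = $2,808.00
  $142.40 + 19.1% × ($2,808.00 − $1,600.00) = $142.40 + 19.1% × $1,208.00 = $373.13
Solidarity Surcharge: 3.8% × $3,528.00 = $134.06
Long-Term Care Levy: 2.13% × $3,528.00 = $75.15
Total: $373.13 + $134.06 + $75.15 = $582.34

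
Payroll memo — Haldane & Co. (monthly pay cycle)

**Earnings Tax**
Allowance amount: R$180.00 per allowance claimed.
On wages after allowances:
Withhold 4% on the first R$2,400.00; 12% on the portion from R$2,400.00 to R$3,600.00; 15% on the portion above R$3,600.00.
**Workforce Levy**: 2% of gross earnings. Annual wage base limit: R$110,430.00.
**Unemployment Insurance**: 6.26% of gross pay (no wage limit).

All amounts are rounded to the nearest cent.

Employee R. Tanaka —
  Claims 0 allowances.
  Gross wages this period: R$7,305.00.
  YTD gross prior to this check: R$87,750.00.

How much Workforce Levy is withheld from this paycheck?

Workforce Levy: 2% × R$7,305.00 = R$146.10

R$146.10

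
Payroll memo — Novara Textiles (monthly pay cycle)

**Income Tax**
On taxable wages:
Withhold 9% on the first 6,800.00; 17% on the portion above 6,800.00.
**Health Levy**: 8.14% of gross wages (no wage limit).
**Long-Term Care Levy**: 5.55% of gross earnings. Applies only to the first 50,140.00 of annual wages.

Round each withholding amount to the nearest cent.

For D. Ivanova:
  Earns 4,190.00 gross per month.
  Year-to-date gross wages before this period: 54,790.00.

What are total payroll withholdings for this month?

718.17

Income Tax: taxable = 4,190.00
  9% × 4,190.00 = 377.10
Health Levy: 8.14% × 4,190.00 = 341.07
Long-Term Care Levy: YTD 54,790.00 ≥ cap 50,140.00 → 0.00
Total: 377.10 + 341.07 + 0.00 = 718.17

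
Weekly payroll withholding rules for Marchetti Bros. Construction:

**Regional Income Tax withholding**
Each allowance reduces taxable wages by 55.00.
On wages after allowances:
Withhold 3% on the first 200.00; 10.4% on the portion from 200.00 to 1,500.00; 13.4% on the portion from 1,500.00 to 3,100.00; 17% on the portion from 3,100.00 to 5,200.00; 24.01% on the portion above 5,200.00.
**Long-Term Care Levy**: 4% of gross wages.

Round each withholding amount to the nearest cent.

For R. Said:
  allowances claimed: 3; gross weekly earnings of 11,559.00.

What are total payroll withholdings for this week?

Regional Income Tax: taxable = 11,559.00 − 3×55.00 = 11,394.00
  712.60 + 24.01% × (11,394.00 − 5,200.00) = 712.60 + 24.01% × 6,194.00 = 2,199.78
Long-Term Care Levy: 4% × 11,559.00 = 462.36
Total: 2,199.78 + 462.36 = 2,662.14

2,662.14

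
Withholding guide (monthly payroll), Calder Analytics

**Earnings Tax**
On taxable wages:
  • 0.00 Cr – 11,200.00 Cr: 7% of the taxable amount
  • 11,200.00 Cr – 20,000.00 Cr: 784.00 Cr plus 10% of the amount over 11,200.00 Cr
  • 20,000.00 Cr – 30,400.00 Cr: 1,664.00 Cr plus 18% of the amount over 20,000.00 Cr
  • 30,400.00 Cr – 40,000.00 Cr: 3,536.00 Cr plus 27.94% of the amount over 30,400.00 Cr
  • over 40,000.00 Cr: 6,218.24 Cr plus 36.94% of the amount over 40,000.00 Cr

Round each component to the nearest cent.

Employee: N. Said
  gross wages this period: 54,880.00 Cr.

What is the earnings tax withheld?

Earnings Tax: taxable = 54,880.00 Cr
  6,218.24 Cr + 36.94% × (54,880.00 Cr − 40,000.00 Cr) = 6,218.24 Cr + 36.94% × 14,880.00 Cr = 11,714.91 Cr

11,714.91 Cr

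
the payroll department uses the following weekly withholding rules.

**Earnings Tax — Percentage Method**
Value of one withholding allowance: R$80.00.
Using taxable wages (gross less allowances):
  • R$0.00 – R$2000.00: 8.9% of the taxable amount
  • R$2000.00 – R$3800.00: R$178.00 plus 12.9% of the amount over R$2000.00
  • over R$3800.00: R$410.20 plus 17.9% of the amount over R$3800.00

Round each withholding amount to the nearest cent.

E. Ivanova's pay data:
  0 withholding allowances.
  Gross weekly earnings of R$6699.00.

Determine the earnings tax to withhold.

Earnings Tax: taxable = R$6699.00
  R$410.20 + 17.9% × (R$6699.00 − R$3800.00) = R$410.20 + 17.9% × R$2899.00 = R$929.12

R$929.12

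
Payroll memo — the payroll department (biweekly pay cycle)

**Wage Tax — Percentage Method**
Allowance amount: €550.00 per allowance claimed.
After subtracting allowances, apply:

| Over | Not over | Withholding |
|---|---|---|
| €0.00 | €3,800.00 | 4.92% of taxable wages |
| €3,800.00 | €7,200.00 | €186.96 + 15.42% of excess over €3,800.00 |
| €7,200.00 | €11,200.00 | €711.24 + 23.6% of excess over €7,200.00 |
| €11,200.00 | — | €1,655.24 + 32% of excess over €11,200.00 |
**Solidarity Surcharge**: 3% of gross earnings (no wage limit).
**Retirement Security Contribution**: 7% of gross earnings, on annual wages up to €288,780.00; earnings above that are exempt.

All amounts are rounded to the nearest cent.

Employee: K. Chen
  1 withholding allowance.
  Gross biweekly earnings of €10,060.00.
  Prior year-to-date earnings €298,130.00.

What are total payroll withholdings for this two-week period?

€1,558.20

Wage Tax: taxable = €10,060.00 − 1×€550.00 = €9,510.00
  €711.24 + 23.6% × (€9,510.00 − €7,200.00) = €711.24 + 23.6% × €2,310.00 = €1,256.40
Solidarity Surcharge: 3% × €10,060.00 = €301.80
Retirement Security Contribution: YTD €298,130.00 ≥ cap €288,780.00 → €0.00
Total: €1,256.40 + €301.80 + €0.00 = €1,558.20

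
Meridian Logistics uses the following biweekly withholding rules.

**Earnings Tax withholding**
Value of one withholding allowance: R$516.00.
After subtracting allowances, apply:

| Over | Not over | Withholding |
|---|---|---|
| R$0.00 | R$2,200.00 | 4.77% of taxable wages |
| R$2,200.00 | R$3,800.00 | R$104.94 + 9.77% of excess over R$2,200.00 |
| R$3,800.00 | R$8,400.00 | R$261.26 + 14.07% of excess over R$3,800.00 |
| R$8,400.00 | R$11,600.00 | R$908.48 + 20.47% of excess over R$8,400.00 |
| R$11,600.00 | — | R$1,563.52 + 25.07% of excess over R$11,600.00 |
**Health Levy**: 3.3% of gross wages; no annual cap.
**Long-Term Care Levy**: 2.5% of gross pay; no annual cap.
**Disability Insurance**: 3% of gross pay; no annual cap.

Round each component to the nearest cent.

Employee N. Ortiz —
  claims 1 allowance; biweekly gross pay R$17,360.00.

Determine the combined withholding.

R$4,405.87

Earnings Tax: taxable = R$17,360.00 − 1×R$516.00 = R$16,844.00
  R$1,563.52 + 25.07% × (R$16,844.00 − R$11,600.00) = R$1,563.52 + 25.07% × R$5,244.00 = R$2,878.19
Health Levy: 3.3% × R$17,360.00 = R$572.88
Long-Term Care Levy: 2.5% × R$17,360.00 = R$434.00
Disability Insurance: 3% × R$17,360.00 = R$520.80
Total: R$2,878.19 + R$572.88 + R$434.00 + R$520.80 = R$4,405.87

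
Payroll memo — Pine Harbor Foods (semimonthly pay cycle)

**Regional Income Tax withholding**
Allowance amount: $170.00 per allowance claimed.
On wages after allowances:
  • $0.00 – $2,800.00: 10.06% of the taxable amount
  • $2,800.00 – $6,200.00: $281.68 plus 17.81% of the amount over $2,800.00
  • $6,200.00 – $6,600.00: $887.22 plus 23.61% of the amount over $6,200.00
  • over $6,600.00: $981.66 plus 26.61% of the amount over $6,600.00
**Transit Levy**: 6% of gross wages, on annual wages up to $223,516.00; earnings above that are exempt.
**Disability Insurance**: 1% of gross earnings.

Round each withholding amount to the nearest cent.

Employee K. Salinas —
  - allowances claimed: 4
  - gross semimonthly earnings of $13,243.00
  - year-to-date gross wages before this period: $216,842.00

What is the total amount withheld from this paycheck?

Regional Income Tax: taxable = $13,243.00 − 4×$170.00 = $12,563.00
  $981.66 + 26.61% × ($12,563.00 − $6,600.00) = $981.66 + 26.61% × $5,963.00 = $2,568.41
Transit Levy: cap $223,516.00 − YTD $216,842.00 = $6,674.00 subject; 6% × $6,674.00 = $400.44
Disability Insurance: 1% × $13,243.00 = $132.43
Total: $2,568.41 + $400.44 + $132.43 = $3,101.28

$3,101.28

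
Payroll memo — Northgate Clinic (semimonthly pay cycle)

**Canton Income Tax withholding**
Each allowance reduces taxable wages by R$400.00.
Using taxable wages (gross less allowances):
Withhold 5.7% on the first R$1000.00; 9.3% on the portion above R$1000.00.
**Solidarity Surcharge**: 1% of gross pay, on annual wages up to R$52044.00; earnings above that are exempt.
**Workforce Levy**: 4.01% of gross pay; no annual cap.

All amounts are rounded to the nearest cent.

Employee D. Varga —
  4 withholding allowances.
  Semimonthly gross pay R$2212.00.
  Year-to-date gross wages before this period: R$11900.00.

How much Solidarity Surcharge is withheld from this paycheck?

R$22.12

Solidarity Surcharge: 1% × R$2212.00 = R$22.12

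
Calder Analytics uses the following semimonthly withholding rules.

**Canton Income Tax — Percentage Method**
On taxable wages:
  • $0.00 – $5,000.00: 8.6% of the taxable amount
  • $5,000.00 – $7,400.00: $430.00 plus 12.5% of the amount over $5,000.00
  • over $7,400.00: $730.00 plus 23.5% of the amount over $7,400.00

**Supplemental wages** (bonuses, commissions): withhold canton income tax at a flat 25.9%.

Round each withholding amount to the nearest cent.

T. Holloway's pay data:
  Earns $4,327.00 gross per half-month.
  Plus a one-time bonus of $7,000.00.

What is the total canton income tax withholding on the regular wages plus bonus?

$2,185.12

Canton Income Tax: taxable = $4,327.00
  8.6% × $4,327.00 = $372.12
Supplemental (25.9% flat on bonus): 25.9% × $7,000.00 = $1,813.00
Total canton income tax: $372.12 + $1,813.00 = $2,185.12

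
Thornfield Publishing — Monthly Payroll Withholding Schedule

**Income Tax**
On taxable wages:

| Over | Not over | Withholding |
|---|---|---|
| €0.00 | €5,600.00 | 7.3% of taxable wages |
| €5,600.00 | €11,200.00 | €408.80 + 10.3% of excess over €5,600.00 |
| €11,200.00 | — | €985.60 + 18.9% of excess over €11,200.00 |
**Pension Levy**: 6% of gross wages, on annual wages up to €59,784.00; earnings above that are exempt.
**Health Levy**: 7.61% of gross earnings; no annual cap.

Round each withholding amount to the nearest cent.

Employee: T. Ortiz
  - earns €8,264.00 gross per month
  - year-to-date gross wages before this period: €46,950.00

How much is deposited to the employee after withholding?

€6,456.08

Income Tax: taxable = €8,264.00
  €408.80 + 10.3% × (€8,264.00 − €5,600.00) = €408.80 + 10.3% × €2,664.00 = €683.19
Pension Levy: 6% × €8,264.00 = €495.84
Health Levy: 7.61% × €8,264.00 = €628.89
Total withheld: €683.19 + €495.84 + €628.89 = €1,807.92
Net pay: €8,264.00 − €1,807.92 = €6,456.08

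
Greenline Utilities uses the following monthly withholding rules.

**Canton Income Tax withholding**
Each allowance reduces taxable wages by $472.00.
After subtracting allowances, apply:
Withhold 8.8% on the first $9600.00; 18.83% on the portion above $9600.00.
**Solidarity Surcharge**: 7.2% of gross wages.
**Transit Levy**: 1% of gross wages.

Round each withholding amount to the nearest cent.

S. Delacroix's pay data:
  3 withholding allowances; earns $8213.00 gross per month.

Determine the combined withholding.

$1271.61

Canton Income Tax: taxable = $8213.00 − 3×$472.00 = $6797.00
  8.8% × $6797.00 = $598.14
Solidarity Surcharge: 7.2% × $8213.00 = $591.34
Transit Levy: 1% × $8213.00 = $82.13
Total: $598.14 + $591.34 + $82.13 = $1271.61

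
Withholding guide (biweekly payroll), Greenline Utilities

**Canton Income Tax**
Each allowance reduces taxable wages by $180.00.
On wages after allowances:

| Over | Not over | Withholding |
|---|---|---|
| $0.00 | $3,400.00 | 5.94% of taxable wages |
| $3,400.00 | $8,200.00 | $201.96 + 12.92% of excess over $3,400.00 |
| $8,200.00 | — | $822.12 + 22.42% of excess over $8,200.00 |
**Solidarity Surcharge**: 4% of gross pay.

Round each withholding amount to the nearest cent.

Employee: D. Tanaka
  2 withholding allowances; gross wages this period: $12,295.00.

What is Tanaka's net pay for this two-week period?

$10,143.69

Canton Income Tax: taxable = $12,295.00 − 2×$180.00 = $11,935.00
  $822.12 + 22.42% × ($11,935.00 − $8,200.00) = $822.12 + 22.42% × $3,735.00 = $1,659.51
Solidarity Surcharge: 4% × $12,295.00 = $491.80
Total withheld: $1,659.51 + $491.80 = $2,151.31
Net pay: $12,295.00 − $2,151.31 = $10,143.69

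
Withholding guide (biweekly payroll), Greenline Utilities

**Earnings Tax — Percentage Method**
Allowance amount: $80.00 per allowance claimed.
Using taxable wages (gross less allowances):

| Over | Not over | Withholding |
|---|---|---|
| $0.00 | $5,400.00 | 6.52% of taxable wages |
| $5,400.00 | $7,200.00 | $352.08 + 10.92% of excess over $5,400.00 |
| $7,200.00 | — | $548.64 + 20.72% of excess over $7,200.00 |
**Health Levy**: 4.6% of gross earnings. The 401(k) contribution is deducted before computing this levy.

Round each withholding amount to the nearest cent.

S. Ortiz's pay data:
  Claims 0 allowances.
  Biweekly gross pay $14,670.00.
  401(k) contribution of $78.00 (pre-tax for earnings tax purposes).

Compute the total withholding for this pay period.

Earnings Tax: taxable = $14,670.00 − $78.00 = $14,592.00
  $548.64 + 20.72% × ($14,592.00 − $7,200.00) = $548.64 + 20.72% × $7,392.00 = $2,080.26
Health Levy: 4.6% × $14,592.00 = $671.23
Total: $2,080.26 + $671.23 = $2,751.49

$2,751.49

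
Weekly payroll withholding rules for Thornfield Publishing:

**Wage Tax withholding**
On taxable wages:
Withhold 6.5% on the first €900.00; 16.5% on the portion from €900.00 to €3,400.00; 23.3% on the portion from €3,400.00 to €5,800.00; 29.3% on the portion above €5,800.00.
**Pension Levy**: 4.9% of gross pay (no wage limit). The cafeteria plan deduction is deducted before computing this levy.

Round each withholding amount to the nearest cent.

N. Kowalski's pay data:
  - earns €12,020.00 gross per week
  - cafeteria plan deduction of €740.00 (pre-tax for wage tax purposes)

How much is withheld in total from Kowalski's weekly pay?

Wage Tax: taxable = €12,020.00 − €740.00 = €11,280.00
  €1,030.20 + 29.3% × (€11,280.00 − €5,800.00) = €1,030.20 + 29.3% × €5,480.00 = €2,635.84
Pension Levy: 4.9% × €11,280.00 = €552.72
Total: €2,635.84 + €552.72 = €3,188.56

€3,188.56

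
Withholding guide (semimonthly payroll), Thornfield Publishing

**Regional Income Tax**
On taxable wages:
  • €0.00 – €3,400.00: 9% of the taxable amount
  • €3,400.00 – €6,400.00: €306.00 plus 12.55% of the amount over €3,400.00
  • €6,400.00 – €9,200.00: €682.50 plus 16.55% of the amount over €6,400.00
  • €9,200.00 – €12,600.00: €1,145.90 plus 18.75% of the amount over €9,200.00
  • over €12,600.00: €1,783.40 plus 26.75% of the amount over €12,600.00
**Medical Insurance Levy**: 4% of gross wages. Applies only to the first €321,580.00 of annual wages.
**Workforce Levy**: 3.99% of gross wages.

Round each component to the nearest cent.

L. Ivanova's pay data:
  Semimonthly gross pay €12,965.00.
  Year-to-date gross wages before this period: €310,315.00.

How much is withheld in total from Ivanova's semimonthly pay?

Regional Income Tax: taxable = €12,965.00
  €1,783.40 + 26.75% × (€12,965.00 − €12,600.00) = €1,783.40 + 26.75% × €365.00 = €1,881.04
Medical Insurance Levy: cap €321,580.00 − YTD €310,315.00 = €11,265.00 subject; 4% × €11,265.00 = €450.60
Workforce Levy: 3.99% × €12,965.00 = €517.30
Total: €1,881.04 + €450.60 + €517.30 = €2,848.94

€2,848.94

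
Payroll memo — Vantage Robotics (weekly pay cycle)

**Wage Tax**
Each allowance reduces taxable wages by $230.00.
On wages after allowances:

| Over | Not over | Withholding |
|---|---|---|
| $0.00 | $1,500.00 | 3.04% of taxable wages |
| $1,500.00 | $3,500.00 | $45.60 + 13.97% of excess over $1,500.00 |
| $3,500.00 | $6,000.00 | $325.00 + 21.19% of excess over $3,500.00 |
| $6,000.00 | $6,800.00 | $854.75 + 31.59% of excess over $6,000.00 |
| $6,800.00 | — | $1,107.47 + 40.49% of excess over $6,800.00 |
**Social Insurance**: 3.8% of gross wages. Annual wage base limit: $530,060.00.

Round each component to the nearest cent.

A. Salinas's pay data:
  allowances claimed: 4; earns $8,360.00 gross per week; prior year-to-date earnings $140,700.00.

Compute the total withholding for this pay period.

Wage Tax: taxable = $8,360.00 − 4×$230.00 = $7,440.00
  $1,107.47 + 40.49% × ($7,440.00 − $6,800.00) = $1,107.47 + 40.49% × $640.00 = $1,366.61
Social Insurance: 3.8% × $8,360.00 = $317.68
Total: $1,366.61 + $317.68 = $1,684.29

$1,684.29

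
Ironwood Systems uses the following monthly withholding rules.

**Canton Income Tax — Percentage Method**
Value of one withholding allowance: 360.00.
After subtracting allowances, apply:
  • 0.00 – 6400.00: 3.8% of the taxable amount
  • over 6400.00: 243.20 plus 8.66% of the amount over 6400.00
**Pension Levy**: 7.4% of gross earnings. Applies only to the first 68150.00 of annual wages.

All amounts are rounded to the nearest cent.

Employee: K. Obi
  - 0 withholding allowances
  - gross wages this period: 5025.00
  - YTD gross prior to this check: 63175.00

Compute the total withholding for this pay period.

Canton Income Tax: taxable = 5025.00
  3.8% × 5025.00 = 190.95
Pension Levy: cap 68150.00 − YTD 63175.00 = 4975.00 subject; 7.4% × 4975.00 = 368.15
Total: 190.95 + 368.15 = 559.10

559.10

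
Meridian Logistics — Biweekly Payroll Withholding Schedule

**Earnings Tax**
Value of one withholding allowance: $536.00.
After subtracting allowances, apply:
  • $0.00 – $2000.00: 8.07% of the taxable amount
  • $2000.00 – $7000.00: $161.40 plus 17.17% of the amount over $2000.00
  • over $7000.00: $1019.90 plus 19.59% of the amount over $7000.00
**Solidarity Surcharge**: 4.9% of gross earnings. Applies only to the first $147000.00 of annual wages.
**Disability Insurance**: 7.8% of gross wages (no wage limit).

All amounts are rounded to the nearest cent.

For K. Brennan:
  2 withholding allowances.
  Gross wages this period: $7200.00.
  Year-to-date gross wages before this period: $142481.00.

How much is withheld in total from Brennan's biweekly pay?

$1653.21

Earnings Tax: taxable = $7200.00 − 2×$536.00 = $6128.00
  $161.40 + 17.17% × ($6128.00 − $2000.00) = $161.40 + 17.17% × $4128.00 = $870.18
Solidarity Surcharge: cap $147000.00 − YTD $142481.00 = $4519.00 subject; 4.9% × $4519.00 = $221.43
Disability Insurance: 7.8% × $7200.00 = $561.60
Total: $870.18 + $221.43 + $561.60 = $1653.21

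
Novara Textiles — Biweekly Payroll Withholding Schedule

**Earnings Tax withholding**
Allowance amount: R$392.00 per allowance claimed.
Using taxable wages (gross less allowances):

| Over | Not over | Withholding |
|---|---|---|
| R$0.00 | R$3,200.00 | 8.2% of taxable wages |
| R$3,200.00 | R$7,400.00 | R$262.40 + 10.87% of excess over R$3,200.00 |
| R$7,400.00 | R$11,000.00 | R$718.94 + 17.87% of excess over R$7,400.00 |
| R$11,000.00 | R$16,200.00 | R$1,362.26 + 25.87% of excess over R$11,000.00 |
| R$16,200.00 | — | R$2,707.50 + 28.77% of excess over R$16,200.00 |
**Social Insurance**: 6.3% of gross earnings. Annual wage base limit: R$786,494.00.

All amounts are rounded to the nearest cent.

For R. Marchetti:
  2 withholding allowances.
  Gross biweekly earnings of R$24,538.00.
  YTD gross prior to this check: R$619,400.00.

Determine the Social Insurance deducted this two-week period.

R$1,545.89

Social Insurance: 6.3% × R$24,538.00 = R$1,545.89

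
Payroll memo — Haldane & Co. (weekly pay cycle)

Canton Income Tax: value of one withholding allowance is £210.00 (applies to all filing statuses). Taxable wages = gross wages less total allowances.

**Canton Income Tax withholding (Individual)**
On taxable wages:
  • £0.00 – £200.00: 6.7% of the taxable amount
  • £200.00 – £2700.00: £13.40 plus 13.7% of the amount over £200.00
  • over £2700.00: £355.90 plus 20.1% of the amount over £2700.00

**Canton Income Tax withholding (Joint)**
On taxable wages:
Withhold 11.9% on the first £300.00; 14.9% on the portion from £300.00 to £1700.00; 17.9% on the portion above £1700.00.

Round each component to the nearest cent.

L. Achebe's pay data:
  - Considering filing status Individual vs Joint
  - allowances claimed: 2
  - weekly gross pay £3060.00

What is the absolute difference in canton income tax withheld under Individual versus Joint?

Canton Income Tax (Individual): taxable = £3060.00 − 2×£210.00 = £2640.00
  £13.40 + 13.7% × (£2640.00 − £200.00) = £13.40 + 13.7% × £2440.00 = £347.68
Canton Income Tax (Joint): taxable = £3060.00 − 2×£210.00 = £2640.00
  £244.30 + 17.9% × (£2640.00 − £1700.00) = £244.30 + 17.9% × £940.00 = £412.56
Difference: |£347.68 − £412.56| = £64.88 (higher under Joint)

£64.88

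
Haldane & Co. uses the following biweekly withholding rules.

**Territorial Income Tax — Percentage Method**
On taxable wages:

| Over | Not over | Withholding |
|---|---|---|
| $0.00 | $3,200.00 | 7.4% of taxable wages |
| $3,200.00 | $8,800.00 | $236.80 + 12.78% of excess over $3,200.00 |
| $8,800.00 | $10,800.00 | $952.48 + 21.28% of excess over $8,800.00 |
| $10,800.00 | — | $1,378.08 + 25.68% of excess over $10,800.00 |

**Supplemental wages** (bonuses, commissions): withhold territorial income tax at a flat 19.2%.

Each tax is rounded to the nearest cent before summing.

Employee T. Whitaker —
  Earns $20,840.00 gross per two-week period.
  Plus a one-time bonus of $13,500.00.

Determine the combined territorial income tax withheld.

Territorial Income Tax: taxable = $20,840.00
  $1,378.08 + 25.68% × ($20,840.00 − $10,800.00) = $1,378.08 + 25.68% × $10,040.00 = $3,956.35
Supplemental (19.2% flat on bonus): 19.2% × $13,500.00 = $2,592.00
Total territorial income tax: $3,956.35 + $2,592.00 = $6,548.35

$6,548.35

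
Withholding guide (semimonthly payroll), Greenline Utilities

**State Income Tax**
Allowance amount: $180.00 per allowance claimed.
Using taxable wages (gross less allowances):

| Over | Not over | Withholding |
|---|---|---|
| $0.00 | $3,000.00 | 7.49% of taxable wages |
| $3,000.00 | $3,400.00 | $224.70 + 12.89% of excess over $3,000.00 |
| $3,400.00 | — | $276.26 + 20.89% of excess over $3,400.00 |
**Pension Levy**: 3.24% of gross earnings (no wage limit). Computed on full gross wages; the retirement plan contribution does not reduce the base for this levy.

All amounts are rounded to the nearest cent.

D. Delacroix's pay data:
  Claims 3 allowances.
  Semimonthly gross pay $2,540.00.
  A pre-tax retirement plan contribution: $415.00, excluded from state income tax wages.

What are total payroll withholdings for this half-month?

$201.02

State Income Tax: taxable = $2,540.00 − $415.00 − 3×$180.00 = $1,585.00
  7.49% × $1,585.00 = $118.72
Pension Levy: 3.24% × $2,540.00 = $82.30
Total: $118.72 + $82.30 = $201.02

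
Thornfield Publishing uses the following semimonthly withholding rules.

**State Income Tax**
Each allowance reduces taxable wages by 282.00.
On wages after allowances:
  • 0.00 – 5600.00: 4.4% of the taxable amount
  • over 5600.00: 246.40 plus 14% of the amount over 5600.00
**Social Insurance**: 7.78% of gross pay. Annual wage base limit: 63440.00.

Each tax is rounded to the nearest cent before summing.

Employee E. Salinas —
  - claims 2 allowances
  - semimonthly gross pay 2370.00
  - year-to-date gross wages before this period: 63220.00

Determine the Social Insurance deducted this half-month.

17.12

Social Insurance: cap 63440.00 − YTD 63220.00 = 220.00 subject; 7.78% × 220.00 = 17.12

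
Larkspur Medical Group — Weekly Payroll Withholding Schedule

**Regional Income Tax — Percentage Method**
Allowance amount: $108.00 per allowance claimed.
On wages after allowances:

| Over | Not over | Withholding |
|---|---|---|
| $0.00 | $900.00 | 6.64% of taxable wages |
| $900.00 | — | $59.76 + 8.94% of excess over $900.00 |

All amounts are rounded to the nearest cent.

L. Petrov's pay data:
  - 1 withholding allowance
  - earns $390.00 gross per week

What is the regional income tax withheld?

$18.72

Regional Income Tax: taxable = $390.00 − 1×$108.00 = $282.00
  6.64% × $282.00 = $18.72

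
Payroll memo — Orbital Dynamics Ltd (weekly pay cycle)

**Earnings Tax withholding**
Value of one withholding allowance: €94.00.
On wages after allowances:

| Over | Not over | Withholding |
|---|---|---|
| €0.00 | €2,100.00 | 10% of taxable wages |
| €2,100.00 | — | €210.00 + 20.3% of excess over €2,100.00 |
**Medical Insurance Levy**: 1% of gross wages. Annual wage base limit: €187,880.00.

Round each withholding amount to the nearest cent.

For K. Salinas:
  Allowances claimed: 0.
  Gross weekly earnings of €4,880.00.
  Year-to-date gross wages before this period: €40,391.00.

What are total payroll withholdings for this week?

Earnings Tax: taxable = €4,880.00
  €210.00 + 20.3% × (€4,880.00 − €2,100.00) = €210.00 + 20.3% × €2,780.00 = €774.34
Medical Insurance Levy: 1% × €4,880.00 = €48.80
Total: €774.34 + €48.80 = €823.14

€823.14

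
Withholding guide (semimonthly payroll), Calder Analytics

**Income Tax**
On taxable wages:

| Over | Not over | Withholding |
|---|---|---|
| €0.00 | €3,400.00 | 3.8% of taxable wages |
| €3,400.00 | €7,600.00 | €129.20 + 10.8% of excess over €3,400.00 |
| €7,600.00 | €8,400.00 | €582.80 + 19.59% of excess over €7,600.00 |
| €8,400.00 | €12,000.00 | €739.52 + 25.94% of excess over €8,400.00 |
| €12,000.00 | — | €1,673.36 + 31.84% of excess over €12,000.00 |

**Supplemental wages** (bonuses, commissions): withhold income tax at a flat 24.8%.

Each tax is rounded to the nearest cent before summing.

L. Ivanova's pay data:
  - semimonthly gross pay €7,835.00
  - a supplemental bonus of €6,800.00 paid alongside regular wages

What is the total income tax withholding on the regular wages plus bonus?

Income Tax: taxable = €7,835.00
  €582.80 + 19.59% × (€7,835.00 − €7,600.00) = €582.80 + 19.59% × €235.00 = €628.84
Supplemental (24.8% flat on bonus): 24.8% × €6,800.00 = €1,686.40
Total income tax: €628.84 + €1,686.40 = €2,315.24

€2,315.24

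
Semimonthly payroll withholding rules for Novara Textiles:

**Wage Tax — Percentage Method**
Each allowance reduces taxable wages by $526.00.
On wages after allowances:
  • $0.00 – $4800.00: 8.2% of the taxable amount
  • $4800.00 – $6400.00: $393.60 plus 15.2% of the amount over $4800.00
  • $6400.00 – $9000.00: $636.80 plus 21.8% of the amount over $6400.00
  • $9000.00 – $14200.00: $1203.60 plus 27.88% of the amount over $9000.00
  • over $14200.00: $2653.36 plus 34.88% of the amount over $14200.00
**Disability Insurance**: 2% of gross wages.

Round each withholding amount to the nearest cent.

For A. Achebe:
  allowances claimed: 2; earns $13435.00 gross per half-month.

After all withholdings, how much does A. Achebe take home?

Wage Tax: taxable = $13435.00 − 2×$526.00 = $12383.00
  $1203.60 + 27.88% × ($12383.00 − $9000.00) = $1203.60 + 27.88% × $3383.00 = $2146.78
Disability Insurance: 2% × $13435.00 = $268.70
Total withheld: $2146.78 + $268.70 = $2415.48
Net pay: $13435.00 − $2415.48 = $11019.52

$11019.52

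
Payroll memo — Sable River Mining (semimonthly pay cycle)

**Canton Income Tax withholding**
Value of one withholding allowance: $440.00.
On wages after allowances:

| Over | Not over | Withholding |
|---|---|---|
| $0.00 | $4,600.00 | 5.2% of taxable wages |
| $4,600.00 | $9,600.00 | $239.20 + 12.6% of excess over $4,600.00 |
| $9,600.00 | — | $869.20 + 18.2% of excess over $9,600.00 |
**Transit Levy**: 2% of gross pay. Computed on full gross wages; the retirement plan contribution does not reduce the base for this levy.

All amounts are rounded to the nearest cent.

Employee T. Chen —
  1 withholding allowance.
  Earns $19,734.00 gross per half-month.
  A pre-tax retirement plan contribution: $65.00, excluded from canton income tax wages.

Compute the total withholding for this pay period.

Canton Income Tax: taxable = $19,734.00 − $65.00 − 1×$440.00 = $19,229.00
  $869.20 + 18.2% × ($19,229.00 − $9,600.00) = $869.20 + 18.2% × $9,629.00 = $2,621.68
Transit Levy: 2% × $19,734.00 = $394.68
Total: $2,621.68 + $394.68 = $3,016.36

$3,016.36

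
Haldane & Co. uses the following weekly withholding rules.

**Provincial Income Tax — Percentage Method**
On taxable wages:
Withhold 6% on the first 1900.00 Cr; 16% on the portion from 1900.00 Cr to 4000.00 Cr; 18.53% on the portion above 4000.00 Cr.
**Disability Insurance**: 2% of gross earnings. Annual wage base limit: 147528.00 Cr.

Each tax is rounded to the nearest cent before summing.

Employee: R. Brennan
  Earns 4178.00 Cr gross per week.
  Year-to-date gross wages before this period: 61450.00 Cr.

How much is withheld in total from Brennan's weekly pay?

Provincial Income Tax: taxable = 4178.00 Cr
  450.00 Cr + 18.53% × (4178.00 Cr − 4000.00 Cr) = 450.00 Cr + 18.53% × 178.00 Cr = 482.98 Cr
Disability Insurance: 2% × 4178.00 Cr = 83.56 Cr
Total: 482.98 Cr + 83.56 Cr = 566.54 Cr

566.54 Cr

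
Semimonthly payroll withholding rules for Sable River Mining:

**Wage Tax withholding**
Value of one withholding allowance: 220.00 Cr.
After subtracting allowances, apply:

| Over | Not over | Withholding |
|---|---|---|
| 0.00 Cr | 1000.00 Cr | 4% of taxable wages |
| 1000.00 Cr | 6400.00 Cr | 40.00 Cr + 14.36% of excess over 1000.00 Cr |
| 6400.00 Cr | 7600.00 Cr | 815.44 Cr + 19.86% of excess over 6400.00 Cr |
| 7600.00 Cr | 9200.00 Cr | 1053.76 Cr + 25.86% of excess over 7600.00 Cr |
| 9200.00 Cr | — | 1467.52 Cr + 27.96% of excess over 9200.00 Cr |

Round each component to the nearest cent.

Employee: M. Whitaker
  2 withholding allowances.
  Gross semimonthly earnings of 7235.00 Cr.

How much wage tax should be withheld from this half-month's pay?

Wage Tax: taxable = 7235.00 Cr − 2×220.00 Cr = 6795.00 Cr
  815.44 Cr + 19.86% × (6795.00 Cr − 6400.00 Cr) = 815.44 Cr + 19.86% × 395.00 Cr = 893.89 Cr

893.89 Cr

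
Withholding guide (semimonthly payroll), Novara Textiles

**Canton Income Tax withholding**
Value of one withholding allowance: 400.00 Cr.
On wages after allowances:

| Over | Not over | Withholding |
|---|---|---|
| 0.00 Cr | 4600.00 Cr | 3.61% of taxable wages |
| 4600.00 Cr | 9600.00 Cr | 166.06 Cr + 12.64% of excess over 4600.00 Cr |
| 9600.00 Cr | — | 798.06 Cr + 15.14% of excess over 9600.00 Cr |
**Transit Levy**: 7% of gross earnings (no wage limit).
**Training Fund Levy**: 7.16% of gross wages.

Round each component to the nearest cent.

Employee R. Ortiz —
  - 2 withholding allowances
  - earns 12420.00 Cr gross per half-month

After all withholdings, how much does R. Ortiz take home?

9557.44 Cr

Canton Income Tax: taxable = 12420.00 Cr − 2×400.00 Cr = 11620.00 Cr
  798.06 Cr + 15.14% × (11620.00 Cr − 9600.00 Cr) = 798.06 Cr + 15.14% × 2020.00 Cr = 1103.89 Cr
Transit Levy: 7% × 12420.00 Cr = 869.40 Cr
Training Fund Levy: 7.16% × 12420.00 Cr = 889.27 Cr
Total withheld: 1103.89 Cr + 869.40 Cr + 889.27 Cr = 2862.56 Cr
Net pay: 12420.00 Cr − 2862.56 Cr = 9557.44 Cr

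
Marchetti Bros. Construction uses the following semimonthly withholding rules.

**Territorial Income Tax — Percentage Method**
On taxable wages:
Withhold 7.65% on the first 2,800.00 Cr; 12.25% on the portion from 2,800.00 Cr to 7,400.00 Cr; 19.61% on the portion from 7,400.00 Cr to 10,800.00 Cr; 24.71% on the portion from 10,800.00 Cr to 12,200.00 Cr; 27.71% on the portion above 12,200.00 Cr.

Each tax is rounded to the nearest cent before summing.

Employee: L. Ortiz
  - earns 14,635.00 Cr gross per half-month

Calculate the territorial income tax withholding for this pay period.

Territorial Income Tax: taxable = 14,635.00 Cr
  1,790.38 Cr + 27.71% × (14,635.00 Cr − 12,200.00 Cr) = 1,790.38 Cr + 27.71% × 2,435.00 Cr = 2,465.12 Cr

2,465.12 Cr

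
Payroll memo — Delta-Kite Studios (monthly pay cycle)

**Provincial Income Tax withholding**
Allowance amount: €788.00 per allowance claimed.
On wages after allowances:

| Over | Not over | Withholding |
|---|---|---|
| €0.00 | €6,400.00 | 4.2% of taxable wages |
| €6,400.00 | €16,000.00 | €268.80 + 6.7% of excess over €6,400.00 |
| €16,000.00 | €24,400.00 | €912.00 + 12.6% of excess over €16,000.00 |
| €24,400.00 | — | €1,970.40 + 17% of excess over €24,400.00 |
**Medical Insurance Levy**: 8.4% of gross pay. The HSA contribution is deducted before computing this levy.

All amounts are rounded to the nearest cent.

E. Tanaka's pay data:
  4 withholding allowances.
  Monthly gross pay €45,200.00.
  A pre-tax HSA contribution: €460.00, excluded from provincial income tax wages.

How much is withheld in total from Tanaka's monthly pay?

Provincial Income Tax: taxable = €45,200.00 − €460.00 − 4×€788.00 = €41,588.00
  €1,970.40 + 17% × (€41,588.00 − €24,400.00) = €1,970.40 + 17% × €17,188.00 = €4,892.36
Medical Insurance Levy: 8.4% × €44,740.00 = €3,758.16
Total: €4,892.36 + €3,758.16 = €8,650.52

€8,650.52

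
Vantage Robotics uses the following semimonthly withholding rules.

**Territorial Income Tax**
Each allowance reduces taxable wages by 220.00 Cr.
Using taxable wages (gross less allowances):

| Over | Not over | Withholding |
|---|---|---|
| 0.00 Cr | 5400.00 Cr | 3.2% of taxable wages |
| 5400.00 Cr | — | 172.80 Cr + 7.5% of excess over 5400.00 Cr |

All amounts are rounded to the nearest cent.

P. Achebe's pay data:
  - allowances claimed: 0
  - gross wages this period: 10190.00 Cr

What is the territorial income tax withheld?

532.05 Cr

Territorial Income Tax: taxable = 10190.00 Cr
  172.80 Cr + 7.5% × (10190.00 Cr − 5400.00 Cr) = 172.80 Cr + 7.5% × 4790.00 Cr = 532.05 Cr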